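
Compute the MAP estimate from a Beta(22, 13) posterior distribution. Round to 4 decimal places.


MAP = mode of Beta distribution
= (alpha - 1)/(alpha + beta - 2)
= (22-1)/(22+13-2)
= 21/33 = 0.6364

0.6364


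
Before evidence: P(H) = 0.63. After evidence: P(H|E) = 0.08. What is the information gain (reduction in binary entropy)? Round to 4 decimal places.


Prior entropy = 0.9507
Posterior entropy = 0.4022
Information gain = 0.9507 - 0.4022 = 0.5485

0.5485


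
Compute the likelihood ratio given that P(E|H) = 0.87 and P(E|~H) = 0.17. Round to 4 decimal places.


LR = P(E|H) / P(E|~H)
= 0.87 / 0.17 = 5.1176

5.1176


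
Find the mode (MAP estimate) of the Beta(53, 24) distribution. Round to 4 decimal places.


For Beta(a,b) with a,b > 1:
Mode = (a-1)/(a+b-2) = (53-1)/(77-2)
= 52/75 = 0.6933

0.6933


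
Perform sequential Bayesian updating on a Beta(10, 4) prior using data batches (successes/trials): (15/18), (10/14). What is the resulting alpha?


Accumulate successes: 25
Posterior alpha = prior alpha + sum of successes
= 10 + 25 = 35

35


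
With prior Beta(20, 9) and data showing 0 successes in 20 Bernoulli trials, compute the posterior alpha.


Conjugate update: alpha_posterior = alpha_prior + k
= 20 + 0 = 20

20


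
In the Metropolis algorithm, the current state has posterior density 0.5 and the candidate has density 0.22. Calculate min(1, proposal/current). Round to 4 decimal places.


Ratio = 0.22/0.5 = 0.44
Acceptance probability = min(1, 0.44)
= 0.44

0.44


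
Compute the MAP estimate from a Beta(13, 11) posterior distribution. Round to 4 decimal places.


MAP = mode of Beta distribution
= (alpha - 1)/(alpha + beta - 2)
= (13-1)/(13+11-2)
= 12/22 = 0.5455

0.5455


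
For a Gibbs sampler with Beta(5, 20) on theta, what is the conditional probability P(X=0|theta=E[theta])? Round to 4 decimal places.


E[theta] = 5/(5+20) = 0.2
P(X=0|theta) = 1 - theta = 0.8

0.8


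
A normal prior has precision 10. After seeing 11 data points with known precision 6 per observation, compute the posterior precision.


In the conjugate normal model, precisions add:
tau_posterior = tau_prior + n * tau_data
= 10 + 11*6 = 76

76


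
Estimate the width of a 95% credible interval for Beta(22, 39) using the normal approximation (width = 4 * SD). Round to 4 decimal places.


For Beta(a,b): Var = ab/((a+b)^2(a+b+1))
Var = 0.0037, SD = 0.061
Approximate 95% CI width = 4 * 0.061 = 0.2439

0.2439


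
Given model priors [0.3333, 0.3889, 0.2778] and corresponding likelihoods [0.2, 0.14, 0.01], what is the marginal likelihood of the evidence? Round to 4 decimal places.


P(E) = sum_i P(M_i) P(E|M_i)
= 0.0667 + 0.0544 + 0.0028
= 0.1239

0.1239


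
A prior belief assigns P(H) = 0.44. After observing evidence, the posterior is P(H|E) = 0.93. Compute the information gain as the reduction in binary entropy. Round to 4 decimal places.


H(prior) = -0.44*log2(0.44) - 0.56*log2(0.56)
= 0.9896
H(post) = -0.93*log2(0.93) - 0.07*log2(0.07)
= 0.3659
IG = 0.9896 - 0.3659 = 0.6237

0.6237


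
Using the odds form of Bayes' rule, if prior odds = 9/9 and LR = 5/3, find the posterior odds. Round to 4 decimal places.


Bayes' rule in odds form: posterior odds = prior odds * LR
= (9 * 5) / (9 * 3)
= 45/27 = 1.6667

1.6667


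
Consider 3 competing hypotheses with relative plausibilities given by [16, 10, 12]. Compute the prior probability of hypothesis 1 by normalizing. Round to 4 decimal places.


Sum of weights = 16 + 10 + 12 = 38
Normalized prior for H1 = 16 / 38
= 0.4211

0.4211


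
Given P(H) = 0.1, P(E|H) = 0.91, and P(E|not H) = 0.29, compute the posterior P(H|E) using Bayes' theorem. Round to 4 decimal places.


By Bayes' theorem: P(H|E) = P(E|H)*P(H) / P(E)
P(E) = P(E|H)*P(H) + P(E|not H)*P(not H)
P(E) = 0.91*0.1 + 0.29*0.9 = 0.352
P(H|E) = 0.91*0.1 / 0.352 = 0.2585

0.2585


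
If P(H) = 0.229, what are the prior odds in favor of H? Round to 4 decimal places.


Prior odds = P(H) / (1 - P(H))
= 0.229 / 0.771
= 0.297

0.297


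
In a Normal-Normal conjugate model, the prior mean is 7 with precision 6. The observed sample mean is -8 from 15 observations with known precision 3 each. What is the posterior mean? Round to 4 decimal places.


Posterior precision = tau0 + n*tau = 6 + 15*3 = 51
Posterior mean = (tau0*mu0 + n*tau*xbar) / posterior_precision
= (6*7 + 15*3*-8) / 51
= -318 / 51 = -6.2353

-6.2353


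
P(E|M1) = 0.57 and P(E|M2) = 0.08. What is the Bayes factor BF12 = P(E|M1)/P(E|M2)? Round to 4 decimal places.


Bayes factor BF12 = P(E|M1) / P(E|M2)
= 0.57 / 0.08
= 7.125

7.125


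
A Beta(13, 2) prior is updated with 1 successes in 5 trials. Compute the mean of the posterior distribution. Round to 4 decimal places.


After update: Beta(14, 6)
Mean = 14 / (14 + 6) = 14 / 20
= 0.7

0.7


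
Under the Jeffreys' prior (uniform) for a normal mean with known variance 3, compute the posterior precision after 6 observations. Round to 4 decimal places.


Prior precision = 0 (flat prior).
Post. prec. = 0 + n/var = 6/3 = 2.0

2.0


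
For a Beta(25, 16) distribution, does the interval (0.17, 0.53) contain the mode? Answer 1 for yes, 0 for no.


Mode of Beta(a,b) = (a-1)/(a+b-2)
= (25-1)/(25+16-2) = 0.6154
Check: 0.17 <= 0.6154 <= 0.53?
Result: 0

0


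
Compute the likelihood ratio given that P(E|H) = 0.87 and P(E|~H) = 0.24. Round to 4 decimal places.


LR = P(E|H) / P(E|~H)
= 0.87 / 0.24 = 3.625

3.625


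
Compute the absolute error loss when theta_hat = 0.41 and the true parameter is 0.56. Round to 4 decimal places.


L = |theta_hat - theta_true|
= |0.41 - 0.56| = 0.15

0.15


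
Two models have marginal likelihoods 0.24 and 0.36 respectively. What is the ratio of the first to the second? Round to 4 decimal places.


Evidence ratio = 0.24 / 0.36
= 0.6667

0.6667


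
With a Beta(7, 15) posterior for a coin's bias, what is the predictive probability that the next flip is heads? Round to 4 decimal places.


The predictive probability equals the posterior mean.
P(next = heads) = alpha / (alpha + beta)
= 7 / 22 = 0.3182

0.3182


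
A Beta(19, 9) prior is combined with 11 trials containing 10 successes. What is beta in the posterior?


In conjugate updating:
beta_posterior = beta_prior + (n - k)
= 9 + (11 - 10)
= 9 + 1 = 10

10


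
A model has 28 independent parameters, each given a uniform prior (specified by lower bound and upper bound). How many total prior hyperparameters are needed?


Each uniform prior needs 2 hyperparameters (lower bound and upper bound).
Total = 2 * 28 = 56

56


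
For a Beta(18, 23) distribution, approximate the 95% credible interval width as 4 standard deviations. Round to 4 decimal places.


Variance of Beta(a,b) = ab / ((a+b)^2 * (a+b+1))
= 18*23 / ((41)^2 * 42)
= 0.0059
SD = sqrt(0.0059) = 0.0766
Width = 4 * SD = 0.3063

0.3063


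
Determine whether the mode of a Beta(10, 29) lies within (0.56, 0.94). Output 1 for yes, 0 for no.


First find the mode: (a-1)/(a+b-2) = 0.2432
Is 0.2432 in (0.56, 0.94)? 0

0


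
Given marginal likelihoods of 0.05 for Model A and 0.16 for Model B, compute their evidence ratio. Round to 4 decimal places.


Ratio = ML(A) / ML(B) = 0.05/0.16
= 0.3125

0.3125


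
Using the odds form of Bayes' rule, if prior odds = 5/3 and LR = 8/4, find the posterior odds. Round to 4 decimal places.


Bayes' rule in odds form: posterior odds = prior odds * LR
= (5 * 8) / (3 * 4)
= 40/12 = 3.3333

3.3333


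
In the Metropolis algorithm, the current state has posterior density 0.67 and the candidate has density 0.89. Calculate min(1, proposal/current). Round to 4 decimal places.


Ratio = 0.89/0.67 = 1.3284
Acceptance probability = min(1, 1.3284)
= 1.0

1.0


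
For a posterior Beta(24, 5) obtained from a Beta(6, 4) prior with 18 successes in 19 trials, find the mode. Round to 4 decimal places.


Mode = (alpha - 1) / (alpha + beta - 2)
= 23 / 27
= 0.8519

0.8519


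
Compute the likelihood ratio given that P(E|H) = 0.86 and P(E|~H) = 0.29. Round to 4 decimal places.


LR = P(E|H) / P(E|~H)
= 0.86 / 0.29 = 2.9655

2.9655


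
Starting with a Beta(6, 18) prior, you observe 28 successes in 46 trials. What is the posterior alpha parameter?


For a Beta-Binomial conjugate model:
Posterior alpha = prior alpha + number of successes
= 6 + 28 = 34

34


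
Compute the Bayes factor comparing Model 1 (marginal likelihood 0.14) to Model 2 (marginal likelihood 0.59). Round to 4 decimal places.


BF12 = marginal likelihood of M1 / marginal likelihood of M2
= 0.14/0.59
= 0.2373

0.2373


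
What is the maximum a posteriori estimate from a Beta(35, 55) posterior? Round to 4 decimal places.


The MAP estimate equals the mode of the distribution.
Mode of Beta(a,b) = (a-1)/(a+b-2)
= 34/88
= 0.3864

0.3864


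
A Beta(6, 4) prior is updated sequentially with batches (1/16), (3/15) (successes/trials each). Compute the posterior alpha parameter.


Sequential conjugate updating is equivalent to a single batch update.
Total successes across all batches = 4
alpha_posterior = alpha_prior + total_successes = 6 + 4
= 10

10


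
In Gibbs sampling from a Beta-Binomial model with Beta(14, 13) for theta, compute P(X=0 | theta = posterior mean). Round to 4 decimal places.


Posterior mean = alpha/(alpha+beta) = 14/27 = 0.5185
P(X=0|theta=mean) = 1 - theta = 0.4815

0.4815


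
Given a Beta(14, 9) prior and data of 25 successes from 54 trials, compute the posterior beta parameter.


Number of failures = 54 - 25 = 29
Posterior beta = 9 + 29 = 38

38


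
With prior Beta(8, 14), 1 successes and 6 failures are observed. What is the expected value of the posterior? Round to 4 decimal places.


Posterior = Beta(9, 20)
E[theta] = alpha/(alpha+beta)
= 9/29 = 0.3103

0.3103


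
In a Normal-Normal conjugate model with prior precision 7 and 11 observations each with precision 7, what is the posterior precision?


Posterior precision = prior precision + n * observation precision
= 7 + 11 * 7
= 7 + 77 = 84

84


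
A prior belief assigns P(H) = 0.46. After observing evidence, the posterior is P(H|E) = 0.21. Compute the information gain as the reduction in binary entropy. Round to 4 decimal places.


H(prior) = -0.46*log2(0.46) - 0.54*log2(0.54)
= 0.9954
H(post) = -0.21*log2(0.21) - 0.79*log2(0.79)
= 0.7415
IG = 0.9954 - 0.7415 = 0.2539

0.2539


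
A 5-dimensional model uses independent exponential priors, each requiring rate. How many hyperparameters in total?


Per parameter: 1 (rate).
Total = 5 * 1 = 5

5


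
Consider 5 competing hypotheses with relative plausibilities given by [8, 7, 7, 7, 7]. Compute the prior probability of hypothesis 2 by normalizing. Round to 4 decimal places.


Sum of weights = 8 + 7 + 7 + 7 + 7 = 36
Normalized prior for H2 = 7 / 36
= 0.1944

0.1944


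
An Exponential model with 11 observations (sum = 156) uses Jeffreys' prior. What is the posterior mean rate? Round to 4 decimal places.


Posterior Gamma(11, 156)
E[lambda] = 11/156 = 0.0705

0.0705


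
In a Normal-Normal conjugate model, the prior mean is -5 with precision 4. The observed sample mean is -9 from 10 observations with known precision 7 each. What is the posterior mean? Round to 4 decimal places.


Posterior precision = tau0 + n*tau = 4 + 10*7 = 74
Posterior mean = (tau0*mu0 + n*tau*xbar) / posterior_precision
= (4*-5 + 10*7*-9) / 74
= -650 / 74 = -8.7838

-8.7838


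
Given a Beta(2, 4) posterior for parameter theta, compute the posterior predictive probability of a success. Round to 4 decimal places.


For a Beta-Bernoulli model, the predictive probability is the mean:
P(success) = 2/(2+4) = 2/6 = 0.3333

0.3333


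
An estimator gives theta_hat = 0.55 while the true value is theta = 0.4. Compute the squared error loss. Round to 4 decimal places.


The squared error loss is (theta_hat - theta)^2
= (0.55 - 0.4)^2
= (0.15)^2 = 0.0225

0.0225


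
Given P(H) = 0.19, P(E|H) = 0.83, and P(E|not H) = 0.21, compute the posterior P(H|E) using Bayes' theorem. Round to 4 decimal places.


By Bayes' theorem: P(H|E) = P(E|H)*P(H) / P(E)
P(E) = P(E|H)*P(H) + P(E|not H)*P(not H)
P(E) = 0.83*0.19 + 0.21*0.81 = 0.3278
P(H|E) = 0.83*0.19 / 0.3278 = 0.4811

0.4811


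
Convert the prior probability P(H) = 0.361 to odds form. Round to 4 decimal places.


P(not H) = 1 - 0.361 = 0.639
Odds = 0.361 / 0.639 = 0.5649

0.5649


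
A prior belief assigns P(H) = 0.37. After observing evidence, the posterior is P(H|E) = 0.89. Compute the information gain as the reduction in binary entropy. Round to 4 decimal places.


H(prior) = -0.37*log2(0.37) - 0.63*log2(0.63)
= 0.9507
H(post) = -0.89*log2(0.89) - 0.11*log2(0.11)
= 0.4999
IG = 0.9507 - 0.4999 = 0.4508

0.4508


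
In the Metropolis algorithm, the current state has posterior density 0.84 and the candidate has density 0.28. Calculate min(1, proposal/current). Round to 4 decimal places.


Ratio = 0.28/0.84 = 0.3333
Acceptance probability = min(1, 0.3333)
= 0.3333

0.3333


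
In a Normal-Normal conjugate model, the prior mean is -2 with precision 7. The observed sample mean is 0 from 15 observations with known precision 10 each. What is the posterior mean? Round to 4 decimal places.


Posterior precision = tau0 + n*tau = 7 + 15*10 = 157
Posterior mean = (tau0*mu0 + n*tau*xbar) / posterior_precision
= (7*-2 + 15*10*0) / 157
= -14 / 157 = -0.0892

-0.0892


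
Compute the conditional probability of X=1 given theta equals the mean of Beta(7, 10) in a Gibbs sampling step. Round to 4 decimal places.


Mean of Beta(7, 10) = 0.4118
P(X=1 | theta=0.4118) = 0.4118

0.4118


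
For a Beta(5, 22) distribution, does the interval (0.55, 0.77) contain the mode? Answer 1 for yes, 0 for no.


Mode of Beta(a,b) = (a-1)/(a+b-2)
= (5-1)/(5+22-2) = 0.16
Check: 0.55 <= 0.16 <= 0.77?
Result: 0

0


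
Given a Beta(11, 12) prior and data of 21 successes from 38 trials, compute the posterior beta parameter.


Number of failures = 38 - 21 = 17
Posterior beta = 12 + 17 = 29

29


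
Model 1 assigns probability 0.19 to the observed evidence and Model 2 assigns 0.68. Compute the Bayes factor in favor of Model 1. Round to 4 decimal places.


BF = P(data|M1) / P(data|M2)
= 0.19 / 0.68 = 0.2794

0.2794


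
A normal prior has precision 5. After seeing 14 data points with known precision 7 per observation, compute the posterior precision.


In the conjugate normal model, precisions add:
tau_posterior = tau_prior + n * tau_data
= 5 + 14*7 = 103

103


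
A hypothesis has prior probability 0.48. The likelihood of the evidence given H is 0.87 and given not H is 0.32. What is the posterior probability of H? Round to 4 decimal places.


Using Bayes' theorem:
P(E) = 0.48 * 0.87 + 0.52 * 0.32
P(E) = 0.584
P(H|E) = (0.48 * 0.87) / 0.584 = 0.7151

0.7151


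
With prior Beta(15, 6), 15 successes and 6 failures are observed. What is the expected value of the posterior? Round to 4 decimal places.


Posterior = Beta(30, 12)
E[theta] = alpha/(alpha+beta)
= 30/42 = 0.7143

0.7143


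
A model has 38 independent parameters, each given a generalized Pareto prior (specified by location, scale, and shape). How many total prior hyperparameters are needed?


Each generalized Pareto prior needs 3 hyperparameters (location, scale, and shape).
Total = 3 * 38 = 114

114


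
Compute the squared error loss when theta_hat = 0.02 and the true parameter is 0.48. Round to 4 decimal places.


L = (theta_hat - theta_true)^2
= (0.02 - 0.48)^2
= -0.46^2 = 0.2116

0.2116


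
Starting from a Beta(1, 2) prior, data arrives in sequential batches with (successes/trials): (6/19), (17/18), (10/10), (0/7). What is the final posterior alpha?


In sequential Bayesian updating, we sum all successes.
Total successes = 33
Final alpha = 1 + 33 = 34

34


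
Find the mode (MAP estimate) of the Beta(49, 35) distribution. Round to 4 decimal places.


For Beta(a,b) with a,b > 1:
Mode = (a-1)/(a+b-2) = (49-1)/(84-2)
= 48/82 = 0.5854

0.5854


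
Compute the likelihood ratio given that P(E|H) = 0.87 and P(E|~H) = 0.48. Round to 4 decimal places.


LR = P(E|H) / P(E|~H)
= 0.87 / 0.48 = 1.8125

1.8125


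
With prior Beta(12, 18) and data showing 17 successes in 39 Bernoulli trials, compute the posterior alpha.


Conjugate update: alpha_posterior = alpha_prior + k
= 12 + 17 = 29

29


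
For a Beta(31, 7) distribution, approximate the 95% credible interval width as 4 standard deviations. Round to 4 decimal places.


Variance of Beta(a,b) = ab / ((a+b)^2 * (a+b+1))
= 31*7 / ((38)^2 * 39)
= 0.0039
SD = sqrt(0.0039) = 0.0621
Width = 4 * SD = 0.2483

0.2483


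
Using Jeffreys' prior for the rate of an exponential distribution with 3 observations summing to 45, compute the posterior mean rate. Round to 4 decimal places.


Jeffreys' prior leads to posterior Gamma(3, 45).
Mean = 3/45 = 0.0667

0.0667


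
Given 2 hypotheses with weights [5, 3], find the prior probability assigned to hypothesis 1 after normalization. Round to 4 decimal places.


To normalize, divide each weight by the sum of all weights.
Sum = 8
Prior(H1) = 5/8 = 0.625

0.625


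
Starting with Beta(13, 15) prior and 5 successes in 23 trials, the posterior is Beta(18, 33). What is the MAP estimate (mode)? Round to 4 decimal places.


The mode of Beta(a, b) when a > 1 and b > 1 is (a-1)/(a+b-2)
= (18 - 1) / (18 + 33 - 2)
= 17 / 49
= 0.3469

0.3469


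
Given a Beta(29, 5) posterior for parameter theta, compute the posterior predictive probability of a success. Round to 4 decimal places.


For a Beta-Bernoulli model, the predictive probability is the mean:
P(success) = 29/(29+5) = 29/34 = 0.8529

0.8529


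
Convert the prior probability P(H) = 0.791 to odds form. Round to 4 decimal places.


P(not H) = 1 - 0.791 = 0.209
Odds = 0.791 / 0.209 = 3.7847

3.7847


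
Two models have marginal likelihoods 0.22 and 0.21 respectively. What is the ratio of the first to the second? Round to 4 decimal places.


Evidence ratio = 0.22 / 0.21
= 1.0476

1.0476


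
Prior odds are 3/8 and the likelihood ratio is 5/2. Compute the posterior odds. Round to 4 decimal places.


Posterior odds = prior odds * likelihood ratio
= (3/8) * (5/2)
= 15 / 16
= 0.9375

0.9375


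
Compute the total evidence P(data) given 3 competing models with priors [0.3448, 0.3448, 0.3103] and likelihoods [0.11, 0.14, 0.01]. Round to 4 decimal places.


Marginal likelihood = sum P(model_i) * P(data|model_i)
Model 1: 0.3448 * 0.11 = 0.0379
Model 2: 0.3448 * 0.14 = 0.0483
Model 3: 0.3103 * 0.01 = 0.0031
Total = 0.0893

0.0893


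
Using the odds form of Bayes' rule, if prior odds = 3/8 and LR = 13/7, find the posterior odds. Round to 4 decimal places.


Bayes' rule in odds form: posterior odds = prior odds * LR
= (3 * 13) / (8 * 7)
= 39/56 = 0.6964

0.6964


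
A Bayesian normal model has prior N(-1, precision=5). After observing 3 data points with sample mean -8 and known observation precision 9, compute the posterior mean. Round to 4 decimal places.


Posterior mean = (prior_precision * prior_mean + n * data_precision * data_mean) / (prior_precision + n * data_precision)
Numerator = 5*-1 + 3*9*-8 = -221
Denominator = 5 + 3*9 = 32
Posterior mean = -6.9062

-6.9062


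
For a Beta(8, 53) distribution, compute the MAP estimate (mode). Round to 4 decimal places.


MAP = mode = (a-1)/(a+b-2)
= (8-1)/(8+53-2)
= 7/59 = 0.1186

0.1186


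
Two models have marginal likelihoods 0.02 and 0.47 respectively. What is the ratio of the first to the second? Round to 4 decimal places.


Evidence ratio = 0.02 / 0.47
= 0.0426

0.0426


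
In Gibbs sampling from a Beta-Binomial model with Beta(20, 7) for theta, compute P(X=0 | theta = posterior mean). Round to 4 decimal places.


Posterior mean = alpha/(alpha+beta) = 20/27 = 0.7407
P(X=0|theta=mean) = 1 - theta = 0.2593

0.2593


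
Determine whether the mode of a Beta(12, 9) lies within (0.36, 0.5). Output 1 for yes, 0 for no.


First find the mode: (a-1)/(a+b-2) = 0.5789
Is 0.5789 in (0.36, 0.5)? 0

0


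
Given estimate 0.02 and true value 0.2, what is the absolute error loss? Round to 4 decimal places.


Absolute error = |estimate - true|
= |-0.18| = 0.18

0.18


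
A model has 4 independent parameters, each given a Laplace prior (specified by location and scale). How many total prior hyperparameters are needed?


Each Laplace prior needs 2 hyperparameters (location and scale).
Total = 2 * 4 = 8

8


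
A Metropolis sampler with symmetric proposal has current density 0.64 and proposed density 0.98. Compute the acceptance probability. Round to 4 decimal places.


For symmetric proposals, acceptance = min(1, pi(x*)/pi(x))
= min(1, 0.98/0.64)
= min(1, 1.5312) = 1.0

1.0


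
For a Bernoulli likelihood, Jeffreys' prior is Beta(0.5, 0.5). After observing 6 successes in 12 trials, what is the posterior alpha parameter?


Jeffreys' prior for Bernoulli is Beta(0.5, 0.5).
Posterior is Beta(0.5 + k, 0.5 + n - k).
Posterior alpha = 0.5 + k = 0.5 + 6 = 6.5

6.5


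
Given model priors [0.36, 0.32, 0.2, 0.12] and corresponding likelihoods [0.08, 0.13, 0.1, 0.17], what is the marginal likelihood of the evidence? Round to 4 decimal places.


P(E) = sum_i P(M_i) P(E|M_i)
= 0.0288 + 0.0416 + 0.02 + 0.0204
= 0.1108

0.1108


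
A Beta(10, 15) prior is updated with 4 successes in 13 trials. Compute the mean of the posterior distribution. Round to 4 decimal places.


After update: Beta(14, 24)
Mean = 14 / (14 + 24) = 14 / 38
= 0.3684

0.3684


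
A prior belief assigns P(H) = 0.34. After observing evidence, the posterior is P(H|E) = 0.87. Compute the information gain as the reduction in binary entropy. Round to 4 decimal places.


H(prior) = -0.34*log2(0.34) - 0.66*log2(0.66)
= 0.9248
H(post) = -0.87*log2(0.87) - 0.13*log2(0.13)
= 0.5574
IG = 0.9248 - 0.5574 = 0.3674

0.3674


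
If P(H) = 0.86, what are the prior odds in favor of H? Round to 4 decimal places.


Prior odds = P(H) / (1 - P(H))
= 0.86 / 0.14
= 6.1429

6.1429


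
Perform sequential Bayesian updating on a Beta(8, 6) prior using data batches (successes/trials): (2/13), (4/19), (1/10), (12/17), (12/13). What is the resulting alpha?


Accumulate successes: 31
Posterior alpha = prior alpha + sum of successes
= 8 + 31 = 39

39


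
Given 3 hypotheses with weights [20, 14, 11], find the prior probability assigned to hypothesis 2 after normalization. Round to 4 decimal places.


To normalize, divide each weight by the sum of all weights.
Sum = 45
Prior(H2) = 14/45 = 0.3111

0.3111


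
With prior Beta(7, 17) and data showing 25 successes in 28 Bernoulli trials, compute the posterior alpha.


Conjugate update: alpha_posterior = alpha_prior + k
= 7 + 25 = 32

32


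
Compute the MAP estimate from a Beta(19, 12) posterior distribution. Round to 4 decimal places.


MAP = mode of Beta distribution
= (alpha - 1)/(alpha + beta - 2)
= (19-1)/(19+12-2)
= 18/29 = 0.6207

0.6207


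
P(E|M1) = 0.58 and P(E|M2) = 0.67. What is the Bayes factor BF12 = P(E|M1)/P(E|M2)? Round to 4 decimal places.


Bayes factor BF12 = P(E|M1) / P(E|M2)
= 0.58 / 0.67
= 0.8657

0.8657


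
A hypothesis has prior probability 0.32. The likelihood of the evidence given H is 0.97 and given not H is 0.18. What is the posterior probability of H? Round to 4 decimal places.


Using Bayes' theorem:
P(E) = 0.32 * 0.97 + 0.68 * 0.18
P(E) = 0.4328
P(H|E) = (0.32 * 0.97) / 0.4328 = 0.7172

0.7172


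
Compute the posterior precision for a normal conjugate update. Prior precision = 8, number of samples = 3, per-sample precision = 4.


tau_post = tau_0 + n * tau
= 8 + 3 * 4 = 20

20


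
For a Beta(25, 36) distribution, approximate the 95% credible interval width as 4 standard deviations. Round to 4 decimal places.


Variance of Beta(a,b) = ab / ((a+b)^2 * (a+b+1))
= 25*36 / ((61)^2 * 62)
= 0.0039
SD = sqrt(0.0039) = 0.0625
Width = 4 * SD = 0.2498

0.2498


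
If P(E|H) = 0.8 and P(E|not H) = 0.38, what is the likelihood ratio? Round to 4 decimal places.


Likelihood ratio = P(E|H) / P(E|not H)
= 0.8 / 0.38
= 2.1053

2.1053


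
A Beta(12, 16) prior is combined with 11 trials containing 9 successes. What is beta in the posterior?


In conjugate updating:
beta_posterior = beta_prior + (n - k)
= 16 + (11 - 9)
= 16 + 2 = 18

18


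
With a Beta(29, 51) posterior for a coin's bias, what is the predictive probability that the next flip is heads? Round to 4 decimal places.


The predictive probability equals the posterior mean.
P(next = heads) = alpha / (alpha + beta)
= 29 / 80 = 0.3625

0.3625


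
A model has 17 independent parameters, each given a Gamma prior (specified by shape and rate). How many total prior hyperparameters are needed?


Each Gamma prior needs 2 hyperparameters (shape and rate).
Total = 2 * 17 = 34

34


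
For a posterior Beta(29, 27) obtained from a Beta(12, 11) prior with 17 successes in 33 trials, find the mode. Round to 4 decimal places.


Mode = (alpha - 1) / (alpha + beta - 2)
= 28 / 54
= 0.5185

0.5185


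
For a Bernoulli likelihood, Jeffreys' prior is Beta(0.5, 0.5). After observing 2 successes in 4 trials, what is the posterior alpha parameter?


Jeffreys' prior for Bernoulli is Beta(0.5, 0.5).
Posterior is Beta(0.5 + k, 0.5 + n - k).
Posterior alpha = 0.5 + k = 0.5 + 2 = 2.5

2.5


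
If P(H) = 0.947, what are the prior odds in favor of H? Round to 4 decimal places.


Prior odds = P(H) / (1 - P(H))
= 0.947 / 0.053
= 17.8679

17.8679


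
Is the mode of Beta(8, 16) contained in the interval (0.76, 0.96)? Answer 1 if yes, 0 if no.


Mode = (a-1)/(a+b-2) = 7/22 = 0.3182
Interval: (0.76, 0.96)
Contains mode? 0

0


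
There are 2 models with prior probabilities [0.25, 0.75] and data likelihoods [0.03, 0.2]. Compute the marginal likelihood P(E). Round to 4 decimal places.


P(E) = sum over models of P(M_i) * P(E|M_i)
= 0.25*0.03 + 0.75*0.2
= 0.1575

0.1575


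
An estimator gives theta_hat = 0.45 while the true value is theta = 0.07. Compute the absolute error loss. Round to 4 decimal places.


The absolute error loss is |theta_hat - theta|
= |0.45 - 0.07|
= 0.38

0.38


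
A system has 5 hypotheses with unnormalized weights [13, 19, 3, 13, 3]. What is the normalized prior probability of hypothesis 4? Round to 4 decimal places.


The normalized prior is the weight divided by the total.
Total weight = 51
P(H4) = 13 / 51 = 0.2549

0.2549


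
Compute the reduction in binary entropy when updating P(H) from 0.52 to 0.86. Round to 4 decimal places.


H_before = -p*log2(p) - (1-p)*log2(1-p) for p=0.52: 0.9988
H_after for p=0.86: 0.5842
Reduction = 0.9988 - 0.5842 = 0.4146

0.4146


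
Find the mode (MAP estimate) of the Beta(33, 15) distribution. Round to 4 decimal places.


For Beta(a,b) with a,b > 1:
Mode = (a-1)/(a+b-2) = (33-1)/(48-2)
= 32/46 = 0.6957

0.6957


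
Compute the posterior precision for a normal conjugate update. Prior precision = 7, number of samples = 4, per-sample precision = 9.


tau_post = tau_0 + n * tau
= 7 + 4 * 9 = 43

43


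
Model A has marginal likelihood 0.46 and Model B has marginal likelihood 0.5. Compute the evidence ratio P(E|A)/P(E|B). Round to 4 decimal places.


Evidence ratio = P(E|A) / P(E|B)
= 0.46 / 0.5
= 0.92

0.92


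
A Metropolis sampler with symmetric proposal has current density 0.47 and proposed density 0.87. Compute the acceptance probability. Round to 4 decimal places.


For symmetric proposals, acceptance = min(1, pi(x*)/pi(x))
= min(1, 0.87/0.47)
= min(1, 1.8511) = 1.0

1.0


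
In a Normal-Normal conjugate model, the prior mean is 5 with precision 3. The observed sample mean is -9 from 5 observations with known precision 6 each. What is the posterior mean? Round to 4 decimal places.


Posterior precision = tau0 + n*tau = 3 + 5*6 = 33
Posterior mean = (tau0*mu0 + n*tau*xbar) / posterior_precision
= (3*5 + 5*6*-9) / 33
= -255 / 33 = -7.7273

-7.7273


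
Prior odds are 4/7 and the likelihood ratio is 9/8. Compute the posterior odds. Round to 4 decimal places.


Posterior odds = prior odds * likelihood ratio
= (4/7) * (9/8)
= 36 / 56
= 0.6429

0.6429


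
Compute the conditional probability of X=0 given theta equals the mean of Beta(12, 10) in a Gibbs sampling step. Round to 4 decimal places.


Mean of Beta(12, 10) = 0.5455
P(X=0 | theta=0.5455) = 0.4545

0.4545


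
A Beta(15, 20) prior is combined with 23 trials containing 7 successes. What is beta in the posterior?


In conjugate updating:
beta_posterior = beta_prior + (n - k)
= 20 + (23 - 7)
= 20 + 16 = 36

36


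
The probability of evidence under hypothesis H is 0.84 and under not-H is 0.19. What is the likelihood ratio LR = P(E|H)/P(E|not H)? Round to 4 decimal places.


LR = 0.84 / 0.19
= 4.4211

4.4211


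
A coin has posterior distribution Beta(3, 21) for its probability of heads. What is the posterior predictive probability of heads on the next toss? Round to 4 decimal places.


Posterior predictive = E[theta] = alpha/(alpha+beta)
= 3/24
= 0.125

0.125


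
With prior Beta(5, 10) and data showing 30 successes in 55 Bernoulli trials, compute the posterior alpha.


Conjugate update: alpha_posterior = alpha_prior + k
= 5 + 30 = 35

35


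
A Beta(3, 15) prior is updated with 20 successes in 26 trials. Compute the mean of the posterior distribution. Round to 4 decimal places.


After update: Beta(23, 21)
Mean = 23 / (23 + 21) = 23 / 44
= 0.5227

0.5227


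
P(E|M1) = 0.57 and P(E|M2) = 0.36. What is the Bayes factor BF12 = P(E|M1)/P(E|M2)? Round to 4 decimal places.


Bayes factor BF12 = P(E|M1) / P(E|M2)
= 0.57 / 0.36
= 1.5833

1.5833


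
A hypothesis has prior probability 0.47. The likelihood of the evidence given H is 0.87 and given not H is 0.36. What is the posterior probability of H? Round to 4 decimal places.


Using Bayes' theorem:
P(E) = 0.47 * 0.87 + 0.53 * 0.36
P(E) = 0.5997
P(H|E) = (0.47 * 0.87) / 0.5997 = 0.6818

0.6818


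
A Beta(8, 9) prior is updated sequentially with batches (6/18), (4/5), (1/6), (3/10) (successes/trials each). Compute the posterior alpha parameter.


Sequential conjugate updating is equivalent to a single batch update.
Total successes across all batches = 14
alpha_posterior = alpha_prior + total_successes = 8 + 14
= 22

22


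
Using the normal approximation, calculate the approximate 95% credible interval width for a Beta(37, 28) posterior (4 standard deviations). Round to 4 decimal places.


Var(Beta) = 37*28/(65^2 * 66) = 0.0037
SD = 0.061
Width ~ 4*SD = 0.2438

0.2438


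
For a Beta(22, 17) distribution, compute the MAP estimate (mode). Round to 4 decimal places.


MAP = mode = (a-1)/(a+b-2)
= (22-1)/(22+17-2)
= 21/37 = 0.5676

0.5676


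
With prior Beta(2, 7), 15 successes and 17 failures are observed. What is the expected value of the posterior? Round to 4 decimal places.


Posterior = Beta(17, 24)
E[theta] = alpha/(alpha+beta)
= 17/41 = 0.4146

0.4146


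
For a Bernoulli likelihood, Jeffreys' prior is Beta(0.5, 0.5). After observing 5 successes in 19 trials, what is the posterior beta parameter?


Jeffreys' prior for Bernoulli is Beta(0.5, 0.5).
Posterior is Beta(0.5 + k, 0.5 + n - k).
Posterior beta = 0.5 + (n - k) = 0.5 + 14 = 14.5

14.5


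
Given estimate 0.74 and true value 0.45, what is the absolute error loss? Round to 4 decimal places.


Absolute error = |estimate - true|
= |0.29| = 0.29

0.29


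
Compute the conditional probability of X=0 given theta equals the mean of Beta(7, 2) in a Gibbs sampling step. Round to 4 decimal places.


Mean of Beta(7, 2) = 0.7778
P(X=0 | theta=0.7778) = 0.2222

0.2222


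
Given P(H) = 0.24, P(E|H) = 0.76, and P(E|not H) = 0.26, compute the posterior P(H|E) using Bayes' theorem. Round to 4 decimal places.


By Bayes' theorem: P(H|E) = P(E|H)*P(H) / P(E)
P(E) = P(E|H)*P(H) + P(E|not H)*P(not H)
P(E) = 0.76*0.24 + 0.26*0.76 = 0.38
P(H|E) = 0.76*0.24 / 0.38 = 0.48

0.48


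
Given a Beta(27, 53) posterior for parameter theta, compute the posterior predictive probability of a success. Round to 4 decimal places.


For a Beta-Bernoulli model, the predictive probability is the mean:
P(success) = 27/(27+53) = 27/80 = 0.3375

0.3375


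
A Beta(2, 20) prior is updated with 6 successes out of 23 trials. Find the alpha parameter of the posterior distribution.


In the Beta-Binomial conjugate update:
alpha_post = alpha_prior + successes
= 2 + 6
= 8

8


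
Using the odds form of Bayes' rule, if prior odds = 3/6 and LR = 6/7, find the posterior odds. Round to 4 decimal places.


Bayes' rule in odds form: posterior odds = prior odds * LR
= (3 * 6) / (6 * 7)
= 18/42 = 0.4286

0.4286


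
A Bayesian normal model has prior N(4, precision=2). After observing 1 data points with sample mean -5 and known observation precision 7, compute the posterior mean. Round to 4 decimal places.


Posterior mean = (prior_precision * prior_mean + n * data_precision * data_mean) / (prior_precision + n * data_precision)
Numerator = 2*4 + 1*7*-5 = -27
Denominator = 2 + 1*7 = 9
Posterior mean = -3.0

-3.0


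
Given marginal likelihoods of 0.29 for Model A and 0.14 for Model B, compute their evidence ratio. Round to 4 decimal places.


Ratio = ML(A) / ML(B) = 0.29/0.14
= 2.0714

2.0714


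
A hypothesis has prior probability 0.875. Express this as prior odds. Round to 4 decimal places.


Odds = P(H) / P(not H) = 0.875 / 0.125
= 7.0

7.0


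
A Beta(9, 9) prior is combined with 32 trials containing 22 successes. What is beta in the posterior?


In conjugate updating:
beta_posterior = beta_prior + (n - k)
= 9 + (32 - 22)
= 9 + 10 = 19

19


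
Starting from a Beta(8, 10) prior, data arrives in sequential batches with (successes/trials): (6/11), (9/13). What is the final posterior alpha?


In sequential Bayesian updating, we sum all successes.
Total successes = 15
Final alpha = 8 + 15 = 23

23


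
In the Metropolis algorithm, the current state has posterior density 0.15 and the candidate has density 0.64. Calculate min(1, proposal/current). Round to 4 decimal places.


Ratio = 0.64/0.15 = 4.2667
Acceptance probability = min(1, 4.2667)
= 1.0

1.0


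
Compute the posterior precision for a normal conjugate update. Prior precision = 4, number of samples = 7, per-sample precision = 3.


tau_post = tau_0 + n * tau
= 4 + 7 * 3 = 25

25


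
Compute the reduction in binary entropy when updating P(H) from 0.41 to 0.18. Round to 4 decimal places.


H_before = -p*log2(p) - (1-p)*log2(1-p) for p=0.41: 0.9765
H_after for p=0.18: 0.6801
Reduction = 0.9765 - 0.6801 = 0.2964

0.2964


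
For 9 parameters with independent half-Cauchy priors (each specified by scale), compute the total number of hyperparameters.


A half-Cauchy prior has 1 hyperparameter per parameter.
Total = 9 * 1 = 9

9


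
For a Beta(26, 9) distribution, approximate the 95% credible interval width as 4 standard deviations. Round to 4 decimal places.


Variance of Beta(a,b) = ab / ((a+b)^2 * (a+b+1))
= 26*9 / ((35)^2 * 36)
= 0.0053
SD = sqrt(0.0053) = 0.0728
Width = 4 * SD = 0.2914

0.2914


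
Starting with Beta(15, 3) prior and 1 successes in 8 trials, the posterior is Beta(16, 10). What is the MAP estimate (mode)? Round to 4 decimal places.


The mode of Beta(a, b) when a > 1 and b > 1 is (a-1)/(a+b-2)
= (16 - 1) / (16 + 10 - 2)
= 15 / 24
= 0.625

0.625


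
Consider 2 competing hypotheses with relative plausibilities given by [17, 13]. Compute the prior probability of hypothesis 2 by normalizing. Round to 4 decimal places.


Sum of weights = 17 + 13 = 30
Normalized prior for H2 = 13 / 30
= 0.4333

0.4333


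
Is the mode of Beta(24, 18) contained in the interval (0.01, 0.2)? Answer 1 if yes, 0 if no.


Mode = (a-1)/(a+b-2) = 23/40 = 0.575
Interval: (0.01, 0.2)
Contains mode? 0

0


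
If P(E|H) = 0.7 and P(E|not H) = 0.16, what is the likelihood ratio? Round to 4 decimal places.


Likelihood ratio = P(E|H) / P(E|not H)
= 0.7 / 0.16
= 4.375

4.375


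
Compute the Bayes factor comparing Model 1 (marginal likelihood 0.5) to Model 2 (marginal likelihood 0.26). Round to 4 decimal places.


BF12 = marginal likelihood of M1 / marginal likelihood of M2
= 0.5/0.26
= 1.9231

1.9231


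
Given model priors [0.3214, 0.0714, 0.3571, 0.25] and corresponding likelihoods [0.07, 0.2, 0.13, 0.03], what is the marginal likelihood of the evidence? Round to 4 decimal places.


P(E) = sum_i P(M_i) P(E|M_i)
= 0.0225 + 0.0143 + 0.0464 + 0.0075
= 0.0907

0.0907


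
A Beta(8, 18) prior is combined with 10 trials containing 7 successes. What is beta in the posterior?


In conjugate updating:
beta_posterior = beta_prior + (n - k)
= 18 + (10 - 7)
= 18 + 3 = 21

21


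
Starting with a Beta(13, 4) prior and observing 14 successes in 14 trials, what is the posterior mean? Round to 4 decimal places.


Posterior parameters: alpha = 13 + 14 = 27
beta = 4 + 0 = 4
Posterior mean = alpha / (alpha + beta) = 27 / 31
= 0.871

0.871


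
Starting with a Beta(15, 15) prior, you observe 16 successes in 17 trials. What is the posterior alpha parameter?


For a Beta-Binomial conjugate model:
Posterior alpha = prior alpha + number of successes
= 15 + 16 = 31

31


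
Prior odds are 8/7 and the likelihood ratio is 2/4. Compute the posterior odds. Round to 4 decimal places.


Posterior odds = prior odds * likelihood ratio
= (8/7) * (2/4)
= 16 / 28
= 0.5714

0.5714


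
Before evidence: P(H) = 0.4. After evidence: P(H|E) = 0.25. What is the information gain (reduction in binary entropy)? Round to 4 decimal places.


Prior entropy = 0.971
Posterior entropy = 0.8113
Information gain = 0.971 - 0.8113 = 0.1597

0.1597


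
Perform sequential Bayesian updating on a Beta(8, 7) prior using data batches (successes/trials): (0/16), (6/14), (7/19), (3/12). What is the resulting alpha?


Accumulate successes: 16
Posterior alpha = prior alpha + sum of successes
= 8 + 16 = 24

24


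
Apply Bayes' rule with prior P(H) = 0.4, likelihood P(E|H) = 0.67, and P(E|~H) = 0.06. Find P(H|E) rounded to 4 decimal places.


Step 1: Compute marginal P(E) = P(E|H)P(H) + P(E|~H)P(~H)
= 0.67*0.4 + 0.06*0.6 = 0.304
Step 2: P(H|E) = P(E|H)P(H)/P(E) = 0.268/0.304
= 0.8816

0.8816


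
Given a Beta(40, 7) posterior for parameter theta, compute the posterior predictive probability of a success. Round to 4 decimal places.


For a Beta-Bernoulli model, the predictive probability is the mean:
P(success) = 40/(40+7) = 40/47 = 0.8511

0.8511


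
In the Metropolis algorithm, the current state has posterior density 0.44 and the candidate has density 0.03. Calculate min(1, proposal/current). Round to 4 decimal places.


Ratio = 0.03/0.44 = 0.0682
Acceptance probability = min(1, 0.0682)
= 0.0682

0.0682


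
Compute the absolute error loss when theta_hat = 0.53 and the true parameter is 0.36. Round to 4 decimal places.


L = |theta_hat - theta_true|
= |0.53 - 0.36| = 0.17

0.17


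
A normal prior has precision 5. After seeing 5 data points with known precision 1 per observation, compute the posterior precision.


In the conjugate normal model, precisions add:
tau_posterior = tau_prior + n * tau_data
= 5 + 5*1 = 10

10


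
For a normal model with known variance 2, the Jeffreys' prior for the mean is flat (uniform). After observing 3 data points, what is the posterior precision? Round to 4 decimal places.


Jeffreys' prior for normal mean (known variance) is flat.
Prior precision = 0.
Posterior precision = prior_prec + n/sigma^2 = 0 + 3/2
= 1.5

1.5
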